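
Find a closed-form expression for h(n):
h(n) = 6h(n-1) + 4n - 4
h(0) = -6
First-order linear with linear forcing.
Homogeneous solution: h_h(n) = A·(6)^n.
Try particular h_p(n) = pn + q. Substituting:
  pn + q = 6(p(n-1) + q) + 4n - 4.
Matching the n-coefficient: p = 6p + 4 ⇒ p = - \frac{4}{5}.
Matching constants: q = -6p + 6q - 4 ⇒ q = - \frac{4}{25}.
General: h(n) = A·(6)^n - \frac{4 n}{5} - \frac{4}{25}.
Apply h(0) = -6: A - \frac{4}{25} = -6 ⇒ A = - \frac{146}{25}.
So h(n) = - \frac{146 \cdot 6^{n}}{25} - \frac{4 n}{5} - \frac{4}{25}.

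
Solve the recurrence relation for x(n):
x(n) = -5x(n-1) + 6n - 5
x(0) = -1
First-order linear with linear forcing.
Homogeneous solution: x_h(n) = A·(-5)^n.
Try particular x_p(n) = pn + q. Substituting:
  pn + q = -5(p(n-1) + q) + 6n - 5.
Matching the n-coefficient: p = -5p + 6 ⇒ p = 1.
Matching constants: q = 5p - 5q - 5 ⇒ q = 0.
General: x(n) = A·(-5)^n + n + 0.
Apply x(0) = -1: A + 0 = -1 ⇒ A = -1.
So x(n) = - \left(-5\right)^{n} + n.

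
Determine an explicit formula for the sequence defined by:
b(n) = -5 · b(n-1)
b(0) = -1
Pure geometric recurrence with ratio -5.
By induction b(n) = b(0) · (-5)^n = - \left(-5\right)^{n}.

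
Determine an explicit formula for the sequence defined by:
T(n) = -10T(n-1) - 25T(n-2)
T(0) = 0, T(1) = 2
Characteristic equation: x² + 10x + 25 = 0, which is (x - (-5))².
Repeated root r = -5.
General solution: T(n) = (A + Bn)·(-5)^n.
From T(0) = 0: A = 0.
From T(1) = 2: (A + B)·(-5) = 2 ⇒ B = - \frac{2}{5}.
So T(n) = \left(- \frac{2 n}{5}\right) \cdot (-5)^n.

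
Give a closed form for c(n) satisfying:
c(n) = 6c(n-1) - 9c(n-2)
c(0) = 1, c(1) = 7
Characteristic equation: x² - 6x + 9 = 0, which is (x - (3))².
Repeated root r = 3.
General solution: c(n) = (A + Bn)·(3)^n.
From c(0) = 1: A = 1.
From c(1) = 7: (A + B)·(3) = 7 ⇒ B = \frac{4}{3}.
So c(n) = \left(\frac{4 n}{3} + 1\right) \cdot (3)^n.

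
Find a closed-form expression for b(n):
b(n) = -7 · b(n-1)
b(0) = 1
Pure geometric recurrence with ratio -7.
By induction b(n) = b(0) · (-7)^n = \left(-7\right)^{n}.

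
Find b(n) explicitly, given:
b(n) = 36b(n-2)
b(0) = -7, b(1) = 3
Characteristic equation: x² - 36 = 0, which factors as (x - (6))(x - (-6)) = 0.
Roots r₁ = 6, r₂ = -6 (distinct).
General solution: b(n) = A·(6)^n + B·(-6)^n.
From b(0) = -7: A + B = -7.
From b(1) = 3: 6A - 6B = 3.
Solving: A = - \frac{13}{4}, B = - \frac{15}{4}.
So b(n) = - \frac{15 \left(-6\right)^{n}}{4} - \frac{13 \cdot 6^{n}}{4}.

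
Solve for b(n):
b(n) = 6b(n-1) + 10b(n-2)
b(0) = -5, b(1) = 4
Characteristic equation: x² - 6x - 10 = 0.
Discriminant Δ = (6)² + 4·(10) = 76.
Roots r₁,₂ = (6 ± √76)/2, so r₁ = 3 + \sqrt{19}, r₂ = 3 - \sqrt{19}.
General solution: b(n) = A·r₁^n + B·r₂^n.
From the initial conditions, A + B = -5 and r₁A + r₂B = 4.
Since r₁ - r₂ = √76: A = (4 - (-5)r₂)/√76 = - \frac{5}{2} + \frac{\sqrt{19}}{2}, and B = -5 - A = - \frac{5}{2} - \frac{\sqrt{19}}{2}.
So b(n) = \left(- \frac{5}{2} + \frac{\sqrt{19}}{2}\right)\left(3 + \sqrt{19}\right)^n + \left(- \frac{5}{2} - \frac{\sqrt{19}}{2}\right)\left(3 - \sqrt{19}\right)^n.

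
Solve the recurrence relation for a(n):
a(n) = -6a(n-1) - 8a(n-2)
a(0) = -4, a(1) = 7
Characteristic equation: x² + 6x + 8 = 0, which factors as (x - (-4))(x - (-2)) = 0.
Roots r₁ = -4, r₂ = -2 (distinct).
General solution: a(n) = A·(-4)^n + B·(-2)^n.
From a(0) = -4: A + B = -4.
From a(1) = 7: -4A - 2B = 7.
Solving: A = \frac{1}{2}, B = - \frac{9}{2}.
So a(n) = - \frac{9 \left(-2\right)^{n}}{2} + \frac{\left(-4\right)^{n}}{2}.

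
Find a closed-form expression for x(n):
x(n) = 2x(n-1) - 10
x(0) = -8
First-order linear non-homogeneous.
Homogeneous solution: x_h(n) = A·(2)^n.
Try constant particular solution x_p = K: K = 2K - 10 ⇒ K = 10.
General: x(n) = A·(2)^n + 10.
Apply x(0) = -8: A + 10 = -8 ⇒ A = -18.
So x(n) = 10 - 18 \cdot 2^{n}.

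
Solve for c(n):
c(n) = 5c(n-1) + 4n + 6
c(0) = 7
First-order linear with linear forcing.
Homogeneous solution: c_h(n) = A·(5)^n.
Try particular c_p(n) = pn + q. Substituting:
  pn + q = 5(p(n-1) + q) + 4n + 6.
Matching the n-coefficient: p = 5p + 4 ⇒ p = -1.
Matching constants: q = -5p + 5q + 6 ⇒ q = - \frac{11}{4}.
General: c(n) = A·(5)^n - n - \frac{11}{4}.
Apply c(0) = 7: A - \frac{11}{4} = 7 ⇒ A = \frac{39}{4}.
So c(n) = \frac{39 \cdot 5^{n}}{4} - n - \frac{11}{4}.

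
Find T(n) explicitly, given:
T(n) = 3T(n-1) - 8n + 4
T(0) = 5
First-order linear with linear forcing.
Homogeneous solution: T_h(n) = A·(3)^n.
Try particular T_p(n) = pn + q. Substituting:
  pn + q = 3(p(n-1) + q) - 8n + 4.
Matching the n-coefficient: p = 3p - 8 ⇒ p = 4.
Matching constants: q = -3p + 3q + 4 ⇒ q = 4.
General: T(n) = A·(3)^n + 4 n + 4.
Apply T(0) = 5: A + 4 = 5 ⇒ A = 1.
So T(n) = 3^{n} + 4 n + 4.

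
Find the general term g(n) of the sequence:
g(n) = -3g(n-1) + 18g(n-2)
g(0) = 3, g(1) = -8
Characteristic equation: x² + 3x - 18 = 0, which factors as (x - (-6))(x - (3)) = 0.
Roots r₁ = -6, r₂ = 3 (distinct).
General solution: g(n) = A·(-6)^n + B·(3)^n.
From g(0) = 3: A + B = 3.
From g(1) = -8: -6A + 3B = -8.
Solving: A = \frac{17}{9}, B = \frac{10}{9}.
So g(n) = \frac{17 \left(-6\right)^{n}}{9} + \frac{10 \cdot 3^{n}}{9}.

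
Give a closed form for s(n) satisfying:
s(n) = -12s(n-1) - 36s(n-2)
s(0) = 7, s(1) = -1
Characteristic equation: x² + 12x + 36 = 0, which is (x - (-6))².
Repeated root r = -6.
General solution: s(n) = (A + Bn)·(-6)^n.
From s(0) = 7: A = 7.
From s(1) = -1: (A + B)·(-6) = -1 ⇒ B = - \frac{41}{6}.
So s(n) = \left(7 - \frac{41 n}{6}\right) \cdot (-6)^n.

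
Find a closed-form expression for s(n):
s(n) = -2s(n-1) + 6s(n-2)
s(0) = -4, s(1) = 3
Characteristic equation: x² + 2x - 6 = 0.
Discriminant Δ = (-2)² + 4·(6) = 28.
Roots r₁,₂ = (-2 ± √28)/2, so r₁ = -1 + \sqrt{7}, r₂ = - \sqrt{7} - 1.
General solution: s(n) = A·r₁^n + B·r₂^n.
From the initial conditions, A + B = -4 and r₁A + r₂B = 3.
Since r₁ - r₂ = √28: A = (3 - (-4)r₂)/√28 = -2 - \frac{\sqrt{7}}{14}, and B = -4 - A = -2 + \frac{\sqrt{7}}{14}.
So s(n) = \left(-2 - \frac{\sqrt{7}}{14}\right)\left(-1 + \sqrt{7}\right)^n + \left(-2 + \frac{\sqrt{7}}{14}\right)\left(- \sqrt{7} - 1\right)^n.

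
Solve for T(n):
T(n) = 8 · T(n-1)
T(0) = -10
Pure geometric recurrence with ratio 8.
By induction T(n) = T(0) · (8)^n = - 10 \cdot 8^{n}.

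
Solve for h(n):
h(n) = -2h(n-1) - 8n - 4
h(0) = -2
First-order linear with linear forcing.
Homogeneous solution: h_h(n) = A·(-2)^n.
Try particular h_p(n) = pn + q. Substituting:
  pn + q = -2(p(n-1) + q) - 8n - 4.
Matching the n-coefficient: p = -2p - 8 ⇒ p = - \frac{8}{3}.
Matching constants: q = 2p - 2q - 4 ⇒ q = - \frac{28}{9}.
General: h(n) = A·(-2)^n - \frac{8 n}{3} - \frac{28}{9}.
Apply h(0) = -2: A - \frac{28}{9} = -2 ⇒ A = \frac{10}{9}.
So h(n) = \frac{10 \left(-2\right)^{n}}{9} - \frac{8 n}{3} - \frac{28}{9}.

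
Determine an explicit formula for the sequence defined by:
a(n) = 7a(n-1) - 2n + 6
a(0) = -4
First-order linear with linear forcing.
Homogeneous solution: a_h(n) = A·(7)^n.
Try particular a_p(n) = pn + q. Substituting:
  pn + q = 7(p(n-1) + q) - 2n + 6.
Matching the n-coefficient: p = 7p - 2 ⇒ p = \frac{1}{3}.
Matching constants: q = -7p + 7q + 6 ⇒ q = - \frac{11}{18}.
General: a(n) = A·(7)^n + \frac{n}{3} - \frac{11}{18}.
Apply a(0) = -4: A - \frac{11}{18} = -4 ⇒ A = - \frac{61}{18}.
So a(n) = - \frac{61 \cdot 7^{n}}{18} + \frac{n}{3} - \frac{11}{18}.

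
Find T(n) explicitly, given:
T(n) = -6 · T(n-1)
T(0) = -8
Pure geometric recurrence with ratio -6.
By induction T(n) = T(0) · (-6)^n = - 8 \left(-6\right)^{n}.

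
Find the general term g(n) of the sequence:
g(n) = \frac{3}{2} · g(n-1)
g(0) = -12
Pure geometric recurrence with ratio \frac{3}{2}.
By induction g(n) = g(0) · (\frac{3}{2})^n = - 12 \left(\frac{3}{2}\right)^{n}.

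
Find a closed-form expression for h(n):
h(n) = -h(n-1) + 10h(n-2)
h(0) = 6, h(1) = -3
Characteristic equation: x² + x - 10 = 0.
Discriminant Δ = (-1)² + 4·(10) = 41.
Roots r₁,₂ = (-1 ± √41)/2, so r₁ = - \frac{1}{2} + \frac{\sqrt{41}}{2}, r₂ = - \frac{\sqrt{41}}{2} - \frac{1}{2}.
General solution: h(n) = A·r₁^n + B·r₂^n.
From the initial conditions, A + B = 6 and r₁A + r₂B = -3.
Since r₁ - r₂ = √41: A = (-3 - (6)r₂)/√41 = 3, and B = 6 - A = 3.
So h(n) = \left(3\right)\left(- \frac{1}{2} + \frac{\sqrt{41}}{2}\right)^n + \left(3\right)\left(- \frac{\sqrt{41}}{2} - \frac{1}{2}\right)^n.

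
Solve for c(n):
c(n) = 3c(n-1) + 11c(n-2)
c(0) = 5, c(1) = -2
Characteristic equation: x² - 3x - 11 = 0.
Discriminant Δ = (3)² + 4·(11) = 53.
Roots r₁,₂ = (3 ± √53)/2, so r₁ = \frac{3}{2} + \frac{\sqrt{53}}{2}, r₂ = \frac{3}{2} - \frac{\sqrt{53}}{2}.
General solution: c(n) = A·r₁^n + B·r₂^n.
From the initial conditions, A + B = 5 and r₁A + r₂B = -2.
Since r₁ - r₂ = √53: A = (-2 - (5)r₂)/√53 = \frac{5}{2} - \frac{19 \sqrt{53}}{106}, and B = 5 - A = \frac{19 \sqrt{53}}{106} + \frac{5}{2}.
So c(n) = \left(\frac{5}{2} - \frac{19 \sqrt{53}}{106}\right)\left(\frac{3}{2} + \frac{\sqrt{53}}{2}\right)^n + \left(\frac{19 \sqrt{53}}{106} + \frac{5}{2}\right)\left(\frac{3}{2} - \frac{\sqrt{53}}{2}\right)^n.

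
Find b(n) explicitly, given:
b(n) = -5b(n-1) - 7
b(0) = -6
First-order linear non-homogeneous.
Homogeneous solution: b_h(n) = A·(-5)^n.
Try constant particular solution b_p = K: K = -5K - 7 ⇒ K = - \frac{7}{6}.
General: b(n) = A·(-5)^n - \frac{7}{6}.
Apply b(0) = -6: A - \frac{7}{6} = -6 ⇒ A = - \frac{29}{6}.
So b(n) = - \frac{29 \left(-5\right)^{n}}{6} - \frac{7}{6}.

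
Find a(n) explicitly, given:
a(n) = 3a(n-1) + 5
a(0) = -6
First-order linear non-homogeneous.
Homogeneous solution: a_h(n) = A·(3)^n.
Try constant particular solution a_p = K: K = 3K + 5 ⇒ K = - \frac{5}{2}.
General: a(n) = A·(3)^n - \frac{5}{2}.
Apply a(0) = -6: A - \frac{5}{2} = -6 ⇒ A = - \frac{7}{2}.
So a(n) = - \frac{7 \cdot 3^{n}}{2} - \frac{5}{2}.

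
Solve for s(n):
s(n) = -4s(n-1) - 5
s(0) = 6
First-order linear non-homogeneous.
Homogeneous solution: s_h(n) = A·(-4)^n.
Try constant particular solution s_p = K: K = -4K - 5 ⇒ K = -1.
General: s(n) = A·(-4)^n - 1.
Apply s(0) = 6: A - 1 = 6 ⇒ A = 7.
So s(n) = 7 \left(-4\right)^{n} - 1.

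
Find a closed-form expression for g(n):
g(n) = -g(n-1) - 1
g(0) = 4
First-order linear non-homogeneous.
Homogeneous solution: g_h(n) = A·(-1)^n.
Try constant particular solution g_p = K: K = -K - 1 ⇒ K = - \frac{1}{2}.
General: g(n) = A·(-1)^n - \frac{1}{2}.
Apply g(0) = 4: A - \frac{1}{2} = 4 ⇒ A = \frac{9}{2}.
So g(n) = \frac{9 \left(-1\right)^{n}}{2} - \frac{1}{2}.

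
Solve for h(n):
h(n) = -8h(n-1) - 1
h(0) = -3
First-order linear non-homogeneous.
Homogeneous solution: h_h(n) = A·(-8)^n.
Try constant particular solution h_p = K: K = -8K - 1 ⇒ K = - \frac{1}{9}.
General: h(n) = A·(-8)^n - \frac{1}{9}.
Apply h(0) = -3: A - \frac{1}{9} = -3 ⇒ A = - \frac{26}{9}.
So h(n) = - \frac{26 \left(-8\right)^{n}}{9} - \frac{1}{9}.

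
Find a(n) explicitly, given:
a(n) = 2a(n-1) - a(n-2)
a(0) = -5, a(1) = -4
Characteristic equation: x² - 2x + 1 = 0, which is (x - (1))².
Repeated root r = 1.
General solution: a(n) = (A + Bn)·(1)^n.
From a(0) = -5: A = -5.
From a(1) = -4: (A + B)·(1) = -4 ⇒ B = 1.
So a(n) = \left(n - 5\right) \cdot (1)^n.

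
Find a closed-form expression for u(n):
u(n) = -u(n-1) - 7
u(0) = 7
First-order linear non-homogeneous.
Homogeneous solution: u_h(n) = A·(-1)^n.
Try constant particular solution u_p = K: K = -K - 7 ⇒ K = - \frac{7}{2}.
General: u(n) = A·(-1)^n - \frac{7}{2}.
Apply u(0) = 7: A - \frac{7}{2} = 7 ⇒ A = \frac{21}{2}.
So u(n) = \frac{21 \left(-1\right)^{n}}{2} - \frac{7}{2}.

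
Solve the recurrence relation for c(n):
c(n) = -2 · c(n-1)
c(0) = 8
Pure geometric recurrence with ratio -2.
By induction c(n) = c(0) · (-2)^n = 8 \left(-2\right)^{n}.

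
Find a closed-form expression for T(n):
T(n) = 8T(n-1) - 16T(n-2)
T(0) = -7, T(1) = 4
Characteristic equation: x² - 8x + 16 = 0, which is (x - (4))².
Repeated root r = 4.
General solution: T(n) = (A + Bn)·(4)^n.
From T(0) = -7: A = -7.
From T(1) = 4: (A + B)·(4) = 4 ⇒ B = 8.
So T(n) = \left(8 n - 7\right) \cdot (4)^n.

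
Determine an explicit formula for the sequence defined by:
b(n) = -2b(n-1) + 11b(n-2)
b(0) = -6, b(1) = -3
Characteristic equation: x² + 2x - 11 = 0.
Discriminant Δ = (-2)² + 4·(11) = 48.
Roots r₁,₂ = (-2 ± √48)/2, so r₁ = -1 + 2 \sqrt{3}, r₂ = - 2 \sqrt{3} - 1.
General solution: b(n) = A·r₁^n + B·r₂^n.
From the initial conditions, A + B = -6 and r₁A + r₂B = -3.
Since r₁ - r₂ = √48: A = (-3 - (-6)r₂)/√48 = -3 - \frac{3 \sqrt{3}}{4}, and B = -6 - A = -3 + \frac{3 \sqrt{3}}{4}.
So b(n) = \left(-3 - \frac{3 \sqrt{3}}{4}\right)\left(-1 + 2 \sqrt{3}\right)^n + \left(-3 + \frac{3 \sqrt{3}}{4}\right)\left(- 2 \sqrt{3} - 1\right)^n.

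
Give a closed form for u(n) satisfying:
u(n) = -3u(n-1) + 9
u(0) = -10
First-order linear non-homogeneous.
Homogeneous solution: u_h(n) = A·(-3)^n.
Try constant particular solution u_p = K: K = -3K + 9 ⇒ K = \frac{9}{4}.
General: u(n) = A·(-3)^n + \frac{9}{4}.
Apply u(0) = -10: A + \frac{9}{4} = -10 ⇒ A = - \frac{49}{4}.
So u(n) = \frac{9}{4} - \frac{49 \left(-3\right)^{n}}{4}.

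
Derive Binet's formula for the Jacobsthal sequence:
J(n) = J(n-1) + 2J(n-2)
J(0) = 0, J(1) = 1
This is the Jacobsthal sequence.
Characteristic equation: x² - x - 2 = 0; roots r₁ = 2, r₂ = -1.
General: J(n) = A·r₁^n + B·r₂^n. Solving with J(0)=0, J(1)=1 gives A = \frac{1}{3}, B = - \frac{1}{3}.
So J(n) = - \frac{\left(-1\right)^{n}}{3} + \frac{2^{n}}{3}.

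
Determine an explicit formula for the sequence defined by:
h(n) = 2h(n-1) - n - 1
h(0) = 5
First-order linear with linear forcing.
Homogeneous solution: h_h(n) = A·(2)^n.
Try particular h_p(n) = pn + q. Substituting:
  pn + q = 2(p(n-1) + q) - n - 1.
Matching the n-coefficient: p = 2p - 1 ⇒ p = 1.
Matching constants: q = -2p + 2q - 1 ⇒ q = 3.
General: h(n) = A·(2)^n + n + 3.
Apply h(0) = 5: A + 3 = 5 ⇒ A = 2.
So h(n) = 2 \cdot 2^{n} + n + 3.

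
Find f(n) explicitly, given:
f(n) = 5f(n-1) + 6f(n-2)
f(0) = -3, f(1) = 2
Characteristic equation: x² - 5x - 6 = 0, which factors as (x - (6))(x - (-1)) = 0.
Roots r₁ = 6, r₂ = -1 (distinct).
General solution: f(n) = A·(6)^n + B·(-1)^n.
From f(0) = -3: A + B = -3.
From f(1) = 2: 6A - B = 2.
Solving: A = - \frac{1}{7}, B = - \frac{20}{7}.
So f(n) = - \frac{20 \left(-1\right)^{n}}{7} - \frac{6^{n}}{7}.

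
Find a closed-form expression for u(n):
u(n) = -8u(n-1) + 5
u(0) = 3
First-order linear non-homogeneous.
Homogeneous solution: u_h(n) = A·(-8)^n.
Try constant particular solution u_p = K: K = -8K + 5 ⇒ K = \frac{5}{9}.
General: u(n) = A·(-8)^n + \frac{5}{9}.
Apply u(0) = 3: A + \frac{5}{9} = 3 ⇒ A = \frac{22}{9}.
So u(n) = \frac{22 \left(-8\right)^{n}}{9} + \frac{5}{9}.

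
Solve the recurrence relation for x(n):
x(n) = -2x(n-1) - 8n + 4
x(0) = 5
First-order linear with linear forcing.
Homogeneous solution: x_h(n) = A·(-2)^n.
Try particular x_p(n) = pn + q. Substituting:
  pn + q = -2(p(n-1) + q) - 8n + 4.
Matching the n-coefficient: p = -2p - 8 ⇒ p = - \frac{8}{3}.
Matching constants: q = 2p - 2q + 4 ⇒ q = - \frac{4}{9}.
General: x(n) = A·(-2)^n - \frac{8 n}{3} - \frac{4}{9}.
Apply x(0) = 5: A - \frac{4}{9} = 5 ⇒ A = \frac{49}{9}.
So x(n) = \frac{49 \left(-2\right)^{n}}{9} - \frac{8 n}{3} - \frac{4}{9}.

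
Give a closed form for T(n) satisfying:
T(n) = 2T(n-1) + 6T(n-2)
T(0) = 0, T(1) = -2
Characteristic equation: x² - 2x - 6 = 0.
Discriminant Δ = (2)² + 4·(6) = 28.
Roots r₁,₂ = (2 ± √28)/2, so r₁ = 1 + \sqrt{7}, r₂ = 1 - \sqrt{7}.
General solution: T(n) = A·r₁^n + B·r₂^n.
From the initial conditions, A + B = 0 and r₁A + r₂B = -2.
Since r₁ - r₂ = √28: A = (-2 - (0)r₂)/√28 = - \frac{\sqrt{7}}{7}, and B = 0 - A = \frac{\sqrt{7}}{7}.
So T(n) = \left(- \frac{\sqrt{7}}{7}\right)\left(1 + \sqrt{7}\right)^n + \left(\frac{\sqrt{7}}{7}\right)\left(1 - \sqrt{7}\right)^n.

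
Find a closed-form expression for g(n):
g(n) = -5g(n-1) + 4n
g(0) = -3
First-order linear with linear forcing.
Homogeneous solution: g_h(n) = A·(-5)^n.
Try particular g_p(n) = pn + q. Substituting:
  pn + q = -5(p(n-1) + q) + 4n.
Matching the n-coefficient: p = -5p + 4 ⇒ p = \frac{2}{3}.
Matching constants: q = 5p - 5q ⇒ q = \frac{5}{9}.
General: g(n) = A·(-5)^n + \frac{2 n}{3} + \frac{5}{9}.
Apply g(0) = -3: A + \frac{5}{9} = -3 ⇒ A = - \frac{32}{9}.
So g(n) = - \frac{32 \left(-5\right)^{n}}{9} + \frac{2 n}{3} + \frac{5}{9}.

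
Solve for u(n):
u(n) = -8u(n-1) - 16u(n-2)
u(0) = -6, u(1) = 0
Characteristic equation: x² + 8x + 16 = 0, which is (x - (-4))².
Repeated root r = -4.
General solution: u(n) = (A + Bn)·(-4)^n.
From u(0) = -6: A = -6.
From u(1) = 0: (A + B)·(-4) = 0 ⇒ B = 6.
So u(n) = \left(6 n - 6\right) \cdot (-4)^n.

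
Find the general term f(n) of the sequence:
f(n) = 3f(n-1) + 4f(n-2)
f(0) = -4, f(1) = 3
Characteristic equation: x² - 3x - 4 = 0, which factors as (x - (-1))(x - (4)) = 0.
Roots r₁ = -1, r₂ = 4 (distinct).
General solution: f(n) = A·(-1)^n + B·(4)^n.
From f(0) = -4: A + B = -4.
From f(1) = 3: -A + 4B = 3.
Solving: A = - \frac{19}{5}, B = - \frac{1}{5}.
So f(n) = - \frac{19 \left(-1\right)^{n}}{5} - \frac{4^{n}}{5}.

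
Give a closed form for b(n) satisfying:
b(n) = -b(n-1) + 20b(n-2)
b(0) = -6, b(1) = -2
Characteristic equation: x² + x - 20 = 0, which factors as (x - (-5))(x - (4)) = 0.
Roots r₁ = -5, r₂ = 4 (distinct).
General solution: b(n) = A·(-5)^n + B·(4)^n.
From b(0) = -6: A + B = -6.
From b(1) = -2: -5A + 4B = -2.
Solving: A = - \frac{22}{9}, B = - \frac{32}{9}.
So b(n) = - \frac{22 \left(-5\right)^{n}}{9} - \frac{32 \cdot 4^{n}}{9}.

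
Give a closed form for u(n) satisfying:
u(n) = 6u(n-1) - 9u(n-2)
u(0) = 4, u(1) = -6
Characteristic equation: x² - 6x + 9 = 0, which is (x - (3))².
Repeated root r = 3.
General solution: u(n) = (A + Bn)·(3)^n.
From u(0) = 4: A = 4.
From u(1) = -6: (A + B)·(3) = -6 ⇒ B = -6.
So u(n) = \left(4 - 6 n\right) \cdot (3)^n.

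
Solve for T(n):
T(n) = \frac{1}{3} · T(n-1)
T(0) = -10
Pure geometric recurrence with ratio \frac{1}{3}.
By induction T(n) = T(0) · (\frac{1}{3})^n = - 10 \cdot 3^{- n}.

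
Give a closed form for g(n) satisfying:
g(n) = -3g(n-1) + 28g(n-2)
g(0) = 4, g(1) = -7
Characteristic equation: x² + 3x - 28 = 0, which factors as (x - (-7))(x - (4)) = 0.
Roots r₁ = -7, r₂ = 4 (distinct).
General solution: g(n) = A·(-7)^n + B·(4)^n.
From g(0) = 4: A + B = 4.
From g(1) = -7: -7A + 4B = -7.
Solving: A = \frac{23}{11}, B = \frac{21}{11}.
So g(n) = \frac{23 \left(-7\right)^{n}}{11} + \frac{21 \cdot 4^{n}}{11}.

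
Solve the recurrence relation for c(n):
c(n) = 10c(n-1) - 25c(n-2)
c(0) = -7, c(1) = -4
Characteristic equation: x² - 10x + 25 = 0, which is (x - (5))².
Repeated root r = 5.
General solution: c(n) = (A + Bn)·(5)^n.
From c(0) = -7: A = -7.
From c(1) = -4: (A + B)·(5) = -4 ⇒ B = \frac{31}{5}.
So c(n) = \left(\frac{31 n}{5} - 7\right) \cdot (5)^n.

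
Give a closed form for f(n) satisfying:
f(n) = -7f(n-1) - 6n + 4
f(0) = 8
First-order linear with linear forcing.
Homogeneous solution: f_h(n) = A·(-7)^n.
Try particular f_p(n) = pn + q. Substituting:
  pn + q = -7(p(n-1) + q) - 6n + 4.
Matching the n-coefficient: p = -7p - 6 ⇒ p = - \frac{3}{4}.
Matching constants: q = 7p - 7q + 4 ⇒ q = - \frac{5}{32}.
General: f(n) = A·(-7)^n - \frac{3 n}{4} - \frac{5}{32}.
Apply f(0) = 8: A - \frac{5}{32} = 8 ⇒ A = \frac{261}{32}.
So f(n) = \frac{261 \left(-7\right)^{n}}{32} - \frac{3 n}{4} - \frac{5}{32}.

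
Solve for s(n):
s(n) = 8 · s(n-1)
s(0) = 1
Pure geometric recurrence with ratio 8.
By induction s(n) = s(0) · (8)^n = 8^{n}.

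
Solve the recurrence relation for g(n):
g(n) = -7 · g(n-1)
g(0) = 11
Pure geometric recurrence with ratio -7.
By induction g(n) = g(0) · (-7)^n = 11 \left(-7\right)^{n}.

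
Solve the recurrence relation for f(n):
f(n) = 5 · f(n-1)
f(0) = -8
Pure geometric recurrence with ratio 5.
By induction f(n) = f(0) · (5)^n = - 8 \cdot 5^{n}.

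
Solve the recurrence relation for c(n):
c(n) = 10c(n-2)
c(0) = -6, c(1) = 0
Characteristic equation: x² - 10 = 0.
Discriminant Δ = (0)² + 4·(10) = 40.
Roots r₁,₂ = (0 ± √40)/2, so r₁ = \sqrt{10}, r₂ = - \sqrt{10}.
General solution: c(n) = A·r₁^n + B·r₂^n.
From the initial conditions, A + B = -6 and r₁A + r₂B = 0.
Since r₁ - r₂ = √40: A = (0 - (-6)r₂)/√40 = -3, and B = -6 - A = -3.
So c(n) = \left(-3\right)\left(\sqrt{10}\right)^n + \left(-3\right)\left(- \sqrt{10}\right)^n.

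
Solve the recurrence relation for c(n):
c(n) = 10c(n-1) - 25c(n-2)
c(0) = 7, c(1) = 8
Characteristic equation: x² - 10x + 25 = 0, which is (x - (5))².
Repeated root r = 5.
General solution: c(n) = (A + Bn)·(5)^n.
From c(0) = 7: A = 7.
From c(1) = 8: (A + B)·(5) = 8 ⇒ B = - \frac{27}{5}.
So c(n) = \left(7 - \frac{27 n}{5}\right) \cdot (5)^n.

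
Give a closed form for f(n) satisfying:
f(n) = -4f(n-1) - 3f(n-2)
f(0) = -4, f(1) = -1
Characteristic equation: x² + 4x + 3 = 0, which factors as (x - (-1))(x - (-3)) = 0.
Roots r₁ = -1, r₂ = -3 (distinct).
General solution: f(n) = A·(-1)^n + B·(-3)^n.
From f(0) = -4: A + B = -4.
From f(1) = -1: -A - 3B = -1.
Solving: A = - \frac{13}{2}, B = \frac{5}{2}.
So f(n) = - \frac{13 \left(-1\right)^{n}}{2} + \frac{5 \left(-3\right)^{n}}{2}.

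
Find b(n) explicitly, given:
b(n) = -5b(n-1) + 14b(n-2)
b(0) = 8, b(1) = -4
Characteristic equation: x² + 5x - 14 = 0, which factors as (x - (2))(x - (-7)) = 0.
Roots r₁ = 2, r₂ = -7 (distinct).
General solution: b(n) = A·(2)^n + B·(-7)^n.
From b(0) = 8: A + B = 8.
From b(1) = -4: 2A - 7B = -4.
Solving: A = \frac{52}{9}, B = \frac{20}{9}.
So b(n) = \frac{20 \left(-7\right)^{n}}{9} + \frac{52 \cdot 2^{n}}{9}.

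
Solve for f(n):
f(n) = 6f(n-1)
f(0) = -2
This is a homogeneous first-order recurrence with ratio 6.
By induction f(n) = f(0) · (6)^n = - 2 \cdot 6^{n}.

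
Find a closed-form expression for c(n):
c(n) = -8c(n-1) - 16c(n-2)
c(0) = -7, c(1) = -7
Characteristic equation: x² + 8x + 16 = 0, which is (x - (-4))².
Repeated root r = -4.
General solution: c(n) = (A + Bn)·(-4)^n.
From c(0) = -7: A = -7.
From c(1) = -7: (A + B)·(-4) = -7 ⇒ B = \frac{35}{4}.
So c(n) = \left(\frac{35 n}{4} - 7\right) \cdot (-4)^n.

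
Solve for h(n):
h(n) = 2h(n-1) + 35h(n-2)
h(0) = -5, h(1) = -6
Characteristic equation: x² - 2x - 35 = 0, which factors as (x - (-5))(x - (7)) = 0.
Roots r₁ = -5, r₂ = 7 (distinct).
General solution: h(n) = A·(-5)^n + B·(7)^n.
From h(0) = -5: A + B = -5.
From h(1) = -6: -5A + 7B = -6.
Solving: A = - \frac{29}{12}, B = - \frac{31}{12}.
So h(n) = - \frac{29 \left(-5\right)^{n}}{12} - \frac{31 \cdot 7^{n}}{12}.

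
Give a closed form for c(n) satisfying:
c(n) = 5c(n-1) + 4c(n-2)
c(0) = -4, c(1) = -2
Characteristic equation: x² - 5x - 4 = 0.
Discriminant Δ = (5)² + 4·(4) = 41.
Roots r₁,₂ = (5 ± √41)/2, so r₁ = \frac{5}{2} + \frac{\sqrt{41}}{2}, r₂ = \frac{5}{2} - \frac{\sqrt{41}}{2}.
General solution: c(n) = A·r₁^n + B·r₂^n.
From the initial conditions, A + B = -4 and r₁A + r₂B = -2.
Since r₁ - r₂ = √41: A = (-2 - (-4)r₂)/√41 = -2 + \frac{8 \sqrt{41}}{41}, and B = -4 - A = -2 - \frac{8 \sqrt{41}}{41}.
So c(n) = \left(-2 + \frac{8 \sqrt{41}}{41}\right)\left(\frac{5}{2} + \frac{\sqrt{41}}{2}\right)^n + \left(-2 - \frac{8 \sqrt{41}}{41}\right)\left(\frac{5}{2} - \frac{\sqrt{41}}{2}\right)^n.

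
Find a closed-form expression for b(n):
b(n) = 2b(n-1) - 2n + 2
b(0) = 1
First-order linear with linear forcing.
Homogeneous solution: b_h(n) = A·(2)^n.
Try particular b_p(n) = pn + q. Substituting:
  pn + q = 2(p(n-1) + q) - 2n + 2.
Matching the n-coefficient: p = 2p - 2 ⇒ p = 2.
Matching constants: q = -2p + 2q + 2 ⇒ q = 2.
General: b(n) = A·(2)^n + 2 n + 2.
Apply b(0) = 1: A + 2 = 1 ⇒ A = -1.
So b(n) = - 2^{n} + 2 n + 2.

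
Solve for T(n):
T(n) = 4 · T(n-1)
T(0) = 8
Pure geometric recurrence with ratio 4.
By induction T(n) = T(0) · (4)^n = 8 \cdot 4^{n}.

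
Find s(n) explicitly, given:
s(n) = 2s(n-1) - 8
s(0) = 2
First-order linear non-homogeneous.
Homogeneous solution: s_h(n) = A·(2)^n.
Try constant particular solution s_p = K: K = 2K - 8 ⇒ K = 8.
General: s(n) = A·(2)^n + 8.
Apply s(0) = 2: A + 8 = 2 ⇒ A = -6.
So s(n) = 8 - 6 \cdot 2^{n}.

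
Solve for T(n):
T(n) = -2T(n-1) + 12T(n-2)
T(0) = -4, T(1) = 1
Characteristic equation: x² + 2x - 12 = 0.
Discriminant Δ = (-2)² + 4·(12) = 52.
Roots r₁,₂ = (-2 ± √52)/2, so r₁ = -1 + \sqrt{13}, r₂ = - \sqrt{13} - 1.
General solution: T(n) = A·r₁^n + B·r₂^n.
From the initial conditions, A + B = -4 and r₁A + r₂B = 1.
Since r₁ - r₂ = √52: A = (1 - (-4)r₂)/√52 = -2 - \frac{3 \sqrt{13}}{26}, and B = -4 - A = -2 + \frac{3 \sqrt{13}}{26}.
So T(n) = \left(-2 - \frac{3 \sqrt{13}}{26}\right)\left(-1 + \sqrt{13}\right)^n + \left(-2 + \frac{3 \sqrt{13}}{26}\right)\left(- \sqrt{13} - 1\right)^n.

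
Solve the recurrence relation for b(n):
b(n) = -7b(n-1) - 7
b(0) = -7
First-order linear non-homogeneous.
Homogeneous solution: b_h(n) = A·(-7)^n.
Try constant particular solution b_p = K: K = -7K - 7 ⇒ K = - \frac{7}{8}.
General: b(n) = A·(-7)^n - \frac{7}{8}.
Apply b(0) = -7: A - \frac{7}{8} = -7 ⇒ A = - \frac{49}{8}.
So b(n) = - \frac{49 \left(-7\right)^{n}}{8} - \frac{7}{8}.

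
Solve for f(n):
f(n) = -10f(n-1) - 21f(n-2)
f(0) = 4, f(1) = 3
Characteristic equation: x² + 10x + 21 = 0, which factors as (x - (-3))(x - (-7)) = 0.
Roots r₁ = -3, r₂ = -7 (distinct).
General solution: f(n) = A·(-3)^n + B·(-7)^n.
From f(0) = 4: A + B = 4.
From f(1) = 3: -3A - 7B = 3.
Solving: A = \frac{31}{4}, B = - \frac{15}{4}.
So f(n) = \frac{31 \left(-3\right)^{n}}{4} - \frac{15 \left(-7\right)^{n}}{4}.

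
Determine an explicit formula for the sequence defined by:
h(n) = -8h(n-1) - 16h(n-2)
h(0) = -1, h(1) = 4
Characteristic equation: x² + 8x + 16 = 0, which is (x - (-4))².
Repeated root r = -4.
General solution: h(n) = (A + Bn)·(-4)^n.
From h(0) = -1: A = -1.
From h(1) = 4: (A + B)·(-4) = 4 ⇒ B = 0.
So h(n) = \left(-1\right) \cdot (-4)^n.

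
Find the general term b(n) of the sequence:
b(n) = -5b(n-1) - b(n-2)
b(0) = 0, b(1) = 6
Characteristic equation: x² + 5x + 1 = 0.
Discriminant Δ = (-5)² + 4·(-1) = 21.
Roots r₁,₂ = (-5 ± √21)/2, so r₁ = - \frac{5}{2} + \frac{\sqrt{21}}{2}, r₂ = - \frac{5}{2} - \frac{\sqrt{21}}{2}.
General solution: b(n) = A·r₁^n + B·r₂^n.
From the initial conditions, A + B = 0 and r₁A + r₂B = 6.
Since r₁ - r₂ = √21: A = (6 - (0)r₂)/√21 = \frac{2 \sqrt{21}}{7}, and B = 0 - A = - \frac{2 \sqrt{21}}{7}.
So b(n) = \left(\frac{2 \sqrt{21}}{7}\right)\left(- \frac{5}{2} + \frac{\sqrt{21}}{2}\right)^n + \left(- \frac{2 \sqrt{21}}{7}\right)\left(- \frac{5}{2} - \frac{\sqrt{21}}{2}\right)^n.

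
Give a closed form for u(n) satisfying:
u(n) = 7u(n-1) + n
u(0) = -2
First-order linear with linear forcing.
Homogeneous solution: u_h(n) = A·(7)^n.
Try particular u_p(n) = pn + q. Substituting:
  pn + q = 7(p(n-1) + q) + n.
Matching the n-coefficient: p = 7p + 1 ⇒ p = - \frac{1}{6}.
Matching constants: q = -7p + 7q ⇒ q = - \frac{7}{36}.
General: u(n) = A·(7)^n - \frac{n}{6} - \frac{7}{36}.
Apply u(0) = -2: A - \frac{7}{36} = -2 ⇒ A = - \frac{65}{36}.
So u(n) = - \frac{65 \cdot 7^{n}}{36} - \frac{n}{6} - \frac{7}{36}.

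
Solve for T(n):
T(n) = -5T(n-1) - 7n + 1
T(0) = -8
First-order linear with linear forcing.
Homogeneous solution: T_h(n) = A·(-5)^n.
Try particular T_p(n) = pn + q. Substituting:
  pn + q = -5(p(n-1) + q) - 7n + 1.
Matching the n-coefficient: p = -5p - 7 ⇒ p = - \frac{7}{6}.
Matching constants: q = 5p - 5q + 1 ⇒ q = - \frac{29}{36}.
General: T(n) = A·(-5)^n - \frac{7 n}{6} - \frac{29}{36}.
Apply T(0) = -8: A - \frac{29}{36} = -8 ⇒ A = - \frac{259}{36}.
So T(n) = - \frac{259 \left(-5\right)^{n}}{36} - \frac{7 n}{6} - \frac{29}{36}.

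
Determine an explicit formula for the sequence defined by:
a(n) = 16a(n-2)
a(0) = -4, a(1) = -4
Characteristic equation: x² - 16 = 0, which factors as (x - (-4))(x - (4)) = 0.
Roots r₁ = -4, r₂ = 4 (distinct).
General solution: a(n) = A·(-4)^n + B·(4)^n.
From a(0) = -4: A + B = -4.
From a(1) = -4: -4A + 4B = -4.
Solving: A = - \frac{3}{2}, B = - \frac{5}{2}.
So a(n) = - \frac{3 \left(-4\right)^{n}}{2} - \frac{5 \cdot 4^{n}}{2}.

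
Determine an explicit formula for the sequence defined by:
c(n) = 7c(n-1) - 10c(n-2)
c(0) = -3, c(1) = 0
Characteristic equation: x² - 7x + 10 = 0, which factors as (x - (2))(x - (5)) = 0.
Roots r₁ = 2, r₂ = 5 (distinct).
General solution: c(n) = A·(2)^n + B·(5)^n.
From c(0) = -3: A + B = -3.
From c(1) = 0: 2A + 5B = 0.
Solving: A = -5, B = 2.
So c(n) = - 5 \cdot 2^{n} + 2 \cdot 5^{n}.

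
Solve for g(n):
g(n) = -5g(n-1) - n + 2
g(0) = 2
First-order linear with linear forcing.
Homogeneous solution: g_h(n) = A·(-5)^n.
Try particular g_p(n) = pn + q. Substituting:
  pn + q = -5(p(n-1) + q) - n + 2.
Matching the n-coefficient: p = -5p - 1 ⇒ p = - \frac{1}{6}.
Matching constants: q = 5p - 5q + 2 ⇒ q = \frac{7}{36}.
General: g(n) = A·(-5)^n - \frac{n}{6} + \frac{7}{36}.
Apply g(0) = 2: A + \frac{7}{36} = 2 ⇒ A = \frac{65}{36}.
So g(n) = \frac{65 \left(-5\right)^{n}}{36} - \frac{n}{6} + \frac{7}{36}.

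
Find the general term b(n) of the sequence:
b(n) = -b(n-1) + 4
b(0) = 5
First-order linear non-homogeneous.
Homogeneous solution: b_h(n) = A·(-1)^n.
Try constant particular solution b_p = K: K = -K + 4 ⇒ K = 2.
General: b(n) = A·(-1)^n + 2.
Apply b(0) = 5: A + 2 = 5 ⇒ A = 3.
So b(n) = 3 \left(-1\right)^{n} + 2.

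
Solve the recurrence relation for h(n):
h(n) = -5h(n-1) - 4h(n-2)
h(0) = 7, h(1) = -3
Characteristic equation: x² + 5x + 4 = 0, which factors as (x - (-1))(x - (-4)) = 0.
Roots r₁ = -1, r₂ = -4 (distinct).
General solution: h(n) = A·(-1)^n + B·(-4)^n.
From h(0) = 7: A + B = 7.
From h(1) = -3: -A - 4B = -3.
Solving: A = \frac{25}{3}, B = - \frac{4}{3}.
So h(n) = \frac{25 \left(-1\right)^{n}}{3} - \frac{4 \left(-4\right)^{n}}{3}.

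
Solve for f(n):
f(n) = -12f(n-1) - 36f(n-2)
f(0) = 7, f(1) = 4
Characteristic equation: x² + 12x + 36 = 0, which is (x - (-6))².
Repeated root r = -6.
General solution: f(n) = (A + Bn)·(-6)^n.
From f(0) = 7: A = 7.
From f(1) = 4: (A + B)·(-6) = 4 ⇒ B = - \frac{23}{3}.
So f(n) = \left(7 - \frac{23 n}{3}\right) \cdot (-6)^n.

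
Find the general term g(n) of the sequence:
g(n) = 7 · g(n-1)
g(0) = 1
Pure geometric recurrence with ratio 7.
By induction g(n) = g(0) · (7)^n = 7^{n}.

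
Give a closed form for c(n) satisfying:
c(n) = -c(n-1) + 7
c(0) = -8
First-order linear non-homogeneous.
Homogeneous solution: c_h(n) = A·(-1)^n.
Try constant particular solution c_p = K: K = -K + 7 ⇒ K = \frac{7}{2}.
General: c(n) = A·(-1)^n + \frac{7}{2}.
Apply c(0) = -8: A + \frac{7}{2} = -8 ⇒ A = - \frac{23}{2}.
So c(n) = \frac{7}{2} - \frac{23 \left(-1\right)^{n}}{2}.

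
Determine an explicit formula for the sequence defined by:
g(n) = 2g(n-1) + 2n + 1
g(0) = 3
First-order linear with linear forcing.
Homogeneous solution: g_h(n) = A·(2)^n.
Try particular g_p(n) = pn + q. Substituting:
  pn + q = 2(p(n-1) + q) + 2n + 1.
Matching the n-coefficient: p = 2p + 2 ⇒ p = -2.
Matching constants: q = -2p + 2q + 1 ⇒ q = -5.
General: g(n) = A·(2)^n - 2 n - 5.
Apply g(0) = 3: A - 5 = 3 ⇒ A = 8.
So g(n) = 8 \cdot 2^{n} - 2 n - 5.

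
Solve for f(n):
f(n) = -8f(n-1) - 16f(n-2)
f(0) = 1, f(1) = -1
Characteristic equation: x² + 8x + 16 = 0, which is (x - (-4))².
Repeated root r = -4.
General solution: f(n) = (A + Bn)·(-4)^n.
From f(0) = 1: A = 1.
From f(1) = -1: (A + B)·(-4) = -1 ⇒ B = - \frac{3}{4}.
So f(n) = \left(1 - \frac{3 n}{4}\right) \cdot (-4)^n.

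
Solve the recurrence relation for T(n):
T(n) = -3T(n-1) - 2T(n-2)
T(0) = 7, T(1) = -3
Characteristic equation: x² + 3x + 2 = 0, which factors as (x - (-1))(x - (-2)) = 0.
Roots r₁ = -1, r₂ = -2 (distinct).
General solution: T(n) = A·(-1)^n + B·(-2)^n.
From T(0) = 7: A + B = 7.
From T(1) = -3: -A - 2B = -3.
Solving: A = 11, B = -4.
So T(n) = 11 \left(-1\right)^{n} - 4 \left(-2\right)^{n}.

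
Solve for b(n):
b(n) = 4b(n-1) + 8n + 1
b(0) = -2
First-order linear with linear forcing.
Homogeneous solution: b_h(n) = A·(4)^n.
Try particular b_p(n) = pn + q. Substituting:
  pn + q = 4(p(n-1) + q) + 8n + 1.
Matching the n-coefficient: p = 4p + 8 ⇒ p = - \frac{8}{3}.
Matching constants: q = -4p + 4q + 1 ⇒ q = - \frac{35}{9}.
General: b(n) = A·(4)^n - \frac{8 n}{3} - \frac{35}{9}.
Apply b(0) = -2: A - \frac{35}{9} = -2 ⇒ A = \frac{17}{9}.
So b(n) = \frac{17 \cdot 4^{n}}{9} - \frac{8 n}{3} - \frac{35}{9}.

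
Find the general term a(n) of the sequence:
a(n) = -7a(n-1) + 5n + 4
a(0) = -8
First-order linear with linear forcing.
Homogeneous solution: a_h(n) = A·(-7)^n.
Try particular a_p(n) = pn + q. Substituting:
  pn + q = -7(p(n-1) + q) + 5n + 4.
Matching the n-coefficient: p = -7p + 5 ⇒ p = \frac{5}{8}.
Matching constants: q = 7p - 7q + 4 ⇒ q = \frac{67}{64}.
General: a(n) = A·(-7)^n + \frac{5 n}{8} + \frac{67}{64}.
Apply a(0) = -8: A + \frac{67}{64} = -8 ⇒ A = - \frac{579}{64}.
So a(n) = - \frac{579 \left(-7\right)^{n}}{64} + \frac{5 n}{8} + \frac{67}{64}.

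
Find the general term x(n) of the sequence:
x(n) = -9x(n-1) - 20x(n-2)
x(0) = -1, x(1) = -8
Characteristic equation: x² + 9x + 20 = 0, which factors as (x - (-5))(x - (-4)) = 0.
Roots r₁ = -5, r₂ = -4 (distinct).
General solution: x(n) = A·(-5)^n + B·(-4)^n.
From x(0) = -1: A + B = -1.
From x(1) = -8: -5A - 4B = -8.
Solving: A = 12, B = -13.
So x(n) = - 13 \left(-4\right)^{n} + 12 \left(-5\right)^{n}.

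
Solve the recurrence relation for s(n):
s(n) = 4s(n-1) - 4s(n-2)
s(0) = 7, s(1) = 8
Characteristic equation: x² - 4x + 4 = 0, which is (x - (2))².
Repeated root r = 2.
General solution: s(n) = (A + Bn)·(2)^n.
From s(0) = 7: A = 7.
From s(1) = 8: (A + B)·(2) = 8 ⇒ B = -3.
So s(n) = \left(7 - 3 n\right) \cdot (2)^n.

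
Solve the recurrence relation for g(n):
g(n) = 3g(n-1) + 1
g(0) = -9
First-order linear non-homogeneous.
Homogeneous solution: g_h(n) = A·(3)^n.
Try constant particular solution g_p = K: K = 3K + 1 ⇒ K = - \frac{1}{2}.
General: g(n) = A·(3)^n - \frac{1}{2}.
Apply g(0) = -9: A - \frac{1}{2} = -9 ⇒ A = - \frac{17}{2}.
So g(n) = - \frac{17 \cdot 3^{n}}{2} - \frac{1}{2}.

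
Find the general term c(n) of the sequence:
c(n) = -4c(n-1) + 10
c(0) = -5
First-order linear non-homogeneous.
Homogeneous solution: c_h(n) = A·(-4)^n.
Try constant particular solution c_p = K: K = -4K + 10 ⇒ K = 2.
General: c(n) = A·(-4)^n + 2.
Apply c(0) = -5: A + 2 = -5 ⇒ A = -7.
So c(n) = 2 - 7 \left(-4\right)^{n}.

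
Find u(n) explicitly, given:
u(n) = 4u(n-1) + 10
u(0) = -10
First-order linear non-homogeneous.
Homogeneous solution: u_h(n) = A·(4)^n.
Try constant particular solution u_p = K: K = 4K + 10 ⇒ K = - \frac{10}{3}.
General: u(n) = A·(4)^n - \frac{10}{3}.
Apply u(0) = -10: A - \frac{10}{3} = -10 ⇒ A = - \frac{20}{3}.
So u(n) = - \frac{20 \cdot 4^{n}}{3} - \frac{10}{3}.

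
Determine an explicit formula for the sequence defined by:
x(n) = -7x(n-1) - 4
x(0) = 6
First-order linear non-homogeneous.
Homogeneous solution: x_h(n) = A·(-7)^n.
Try constant particular solution x_p = K: K = -7K - 4 ⇒ K = - \frac{1}{2}.
General: x(n) = A·(-7)^n - \frac{1}{2}.
Apply x(0) = 6: A - \frac{1}{2} = 6 ⇒ A = \frac{13}{2}.
So x(n) = \frac{13 \left(-7\right)^{n}}{2} - \frac{1}{2}.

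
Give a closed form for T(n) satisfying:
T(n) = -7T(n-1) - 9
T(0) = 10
First-order linear non-homogeneous.
Homogeneous solution: T_h(n) = A·(-7)^n.
Try constant particular solution T_p = K: K = -7K - 9 ⇒ K = - \frac{9}{8}.
General: T(n) = A·(-7)^n - \frac{9}{8}.
Apply T(0) = 10: A - \frac{9}{8} = 10 ⇒ A = \frac{89}{8}.
So T(n) = \frac{89 \left(-7\right)^{n}}{8} - \frac{9}{8}.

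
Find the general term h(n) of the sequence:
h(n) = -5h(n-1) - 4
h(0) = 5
First-order linear non-homogeneous.
Homogeneous solution: h_h(n) = A·(-5)^n.
Try constant particular solution h_p = K: K = -5K - 4 ⇒ K = - \frac{2}{3}.
General: h(n) = A·(-5)^n - \frac{2}{3}.
Apply h(0) = 5: A - \frac{2}{3} = 5 ⇒ A = \frac{17}{3}.
So h(n) = \frac{17 \left(-5\right)^{n}}{3} - \frac{2}{3}.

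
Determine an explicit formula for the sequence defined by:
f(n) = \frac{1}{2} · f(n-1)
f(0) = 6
Pure geometric recurrence with ratio \frac{1}{2}.
By induction f(n) = f(0) · (\frac{1}{2})^n = 6 \cdot 2^{- n}.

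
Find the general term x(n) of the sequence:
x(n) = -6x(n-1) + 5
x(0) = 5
First-order linear non-homogeneous.
Homogeneous solution: x_h(n) = A·(-6)^n.
Try constant particular solution x_p = K: K = -6K + 5 ⇒ K = \frac{5}{7}.
General: x(n) = A·(-6)^n + \frac{5}{7}.
Apply x(0) = 5: A + \frac{5}{7} = 5 ⇒ A = \frac{30}{7}.
So x(n) = \frac{30 \left(-6\right)^{n}}{7} + \frac{5}{7}.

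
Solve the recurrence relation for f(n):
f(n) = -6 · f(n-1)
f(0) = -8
Pure geometric recurrence with ratio -6.
By induction f(n) = f(0) · (-6)^n = - 8 \left(-6\right)^{n}.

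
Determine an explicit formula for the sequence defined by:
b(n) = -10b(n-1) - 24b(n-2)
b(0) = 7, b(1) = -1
Characteristic equation: x² + 10x + 24 = 0, which factors as (x - (-4))(x - (-6)) = 0.
Roots r₁ = -4, r₂ = -6 (distinct).
General solution: b(n) = A·(-4)^n + B·(-6)^n.
From b(0) = 7: A + B = 7.
From b(1) = -1: -4A - 6B = -1.
Solving: A = \frac{41}{2}, B = - \frac{27}{2}.
So b(n) = \frac{41 \left(-4\right)^{n}}{2} - \frac{27 \left(-6\right)^{n}}{2}.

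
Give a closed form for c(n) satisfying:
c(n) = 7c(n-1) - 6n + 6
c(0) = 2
First-order linear with linear forcing.
Homogeneous solution: c_h(n) = A·(7)^n.
Try particular c_p(n) = pn + q. Substituting:
  pn + q = 7(p(n-1) + q) - 6n + 6.
Matching the n-coefficient: p = 7p - 6 ⇒ p = 1.
Matching constants: q = -7p + 7q + 6 ⇒ q = \frac{1}{6}.
General: c(n) = A·(7)^n + n + \frac{1}{6}.
Apply c(0) = 2: A + \frac{1}{6} = 2 ⇒ A = \frac{11}{6}.
So c(n) = \frac{11 \cdot 7^{n}}{6} + n + \frac{1}{6}.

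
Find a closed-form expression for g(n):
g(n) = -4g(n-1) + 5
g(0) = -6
First-order linear non-homogeneous.
Homogeneous solution: g_h(n) = A·(-4)^n.
Try constant particular solution g_p = K: K = -4K + 5 ⇒ K = 1.
General: g(n) = A·(-4)^n + 1.
Apply g(0) = -6: A + 1 = -6 ⇒ A = -7.
So g(n) = 1 - 7 \left(-4\right)^{n}.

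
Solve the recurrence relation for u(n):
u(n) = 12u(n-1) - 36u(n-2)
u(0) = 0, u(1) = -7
Characteristic equation: x² - 12x + 36 = 0, which is (x - (6))².
Repeated root r = 6.
General solution: u(n) = (A + Bn)·(6)^n.
From u(0) = 0: A = 0.
From u(1) = -7: (A + B)·(6) = -7 ⇒ B = - \frac{7}{6}.
So u(n) = \left(- \frac{7 n}{6}\right) \cdot (6)^n.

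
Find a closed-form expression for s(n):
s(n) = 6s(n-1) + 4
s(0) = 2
First-order linear non-homogeneous.
Homogeneous solution: s_h(n) = A·(6)^n.
Try constant particular solution s_p = K: K = 6K + 4 ⇒ K = - \frac{4}{5}.
General: s(n) = A·(6)^n - \frac{4}{5}.
Apply s(0) = 2: A - \frac{4}{5} = 2 ⇒ A = \frac{14}{5}.
So s(n) = \frac{14 \cdot 6^{n}}{5} - \frac{4}{5}.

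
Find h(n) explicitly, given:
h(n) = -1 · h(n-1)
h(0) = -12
Pure geometric recurrence with ratio -1.
By induction h(n) = h(0) · (-1)^n = - 12 \left(-1\right)^{n}.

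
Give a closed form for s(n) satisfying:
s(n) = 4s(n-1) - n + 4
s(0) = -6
First-order linear with linear forcing.
Homogeneous solution: s_h(n) = A·(4)^n.
Try particular s_p(n) = pn + q. Substituting:
  pn + q = 4(p(n-1) + q) - n + 4.
Matching the n-coefficient: p = 4p - 1 ⇒ p = \frac{1}{3}.
Matching constants: q = -4p + 4q + 4 ⇒ q = - \frac{8}{9}.
General: s(n) = A·(4)^n + \frac{n}{3} - \frac{8}{9}.
Apply s(0) = -6: A - \frac{8}{9} = -6 ⇒ A = - \frac{46}{9}.
So s(n) = - \frac{46 \cdot 4^{n}}{9} + \frac{n}{3} - \frac{8}{9}.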